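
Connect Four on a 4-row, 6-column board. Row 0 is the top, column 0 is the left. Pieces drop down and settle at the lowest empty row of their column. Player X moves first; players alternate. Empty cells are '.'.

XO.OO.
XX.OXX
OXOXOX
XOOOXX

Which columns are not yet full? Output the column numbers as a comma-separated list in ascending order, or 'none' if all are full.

col 0: top cell = 'X' → FULL
col 1: top cell = 'O' → FULL
col 2: top cell = '.' → open
col 3: top cell = 'O' → FULL
col 4: top cell = 'O' → FULL
col 5: top cell = '.' → open

Answer: 2,5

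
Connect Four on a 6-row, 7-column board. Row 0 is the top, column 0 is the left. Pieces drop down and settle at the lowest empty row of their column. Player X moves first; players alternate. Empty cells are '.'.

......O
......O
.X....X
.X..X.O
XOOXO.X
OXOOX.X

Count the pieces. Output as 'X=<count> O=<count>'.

X=10 O=9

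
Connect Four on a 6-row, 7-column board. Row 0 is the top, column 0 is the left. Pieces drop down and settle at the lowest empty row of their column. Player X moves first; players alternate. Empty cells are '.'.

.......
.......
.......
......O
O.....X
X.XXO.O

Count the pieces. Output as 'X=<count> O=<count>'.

X=4 O=4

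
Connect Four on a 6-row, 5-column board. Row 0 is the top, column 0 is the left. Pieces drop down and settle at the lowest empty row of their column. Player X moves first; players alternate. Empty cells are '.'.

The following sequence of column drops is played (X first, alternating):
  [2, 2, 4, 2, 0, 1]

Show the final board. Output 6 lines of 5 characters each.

Move 1: X drops in col 2, lands at row 5
Move 2: O drops in col 2, lands at row 4
Move 3: X drops in col 4, lands at row 5
Move 4: O drops in col 2, lands at row 3
Move 5: X drops in col 0, lands at row 5
Move 6: O drops in col 1, lands at row 5

Answer: .....
.....
.....
..O..
..O..
XOX.X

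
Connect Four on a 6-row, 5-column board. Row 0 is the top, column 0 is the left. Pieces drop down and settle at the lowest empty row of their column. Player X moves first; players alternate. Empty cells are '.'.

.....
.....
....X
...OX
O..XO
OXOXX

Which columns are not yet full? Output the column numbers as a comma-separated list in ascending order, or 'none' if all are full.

col 0: top cell = '.' → open
col 1: top cell = '.' → open
col 2: top cell = '.' → open
col 3: top cell = '.' → open
col 4: top cell = '.' → open

Answer: 0,1,2,3,4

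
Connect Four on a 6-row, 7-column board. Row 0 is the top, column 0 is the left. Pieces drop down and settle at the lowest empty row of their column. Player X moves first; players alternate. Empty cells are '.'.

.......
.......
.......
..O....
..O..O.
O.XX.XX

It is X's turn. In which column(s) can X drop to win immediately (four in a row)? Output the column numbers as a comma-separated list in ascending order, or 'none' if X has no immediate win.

Answer: 4

Derivation:
col 0: drop X → no win
col 1: drop X → no win
col 2: drop X → no win
col 3: drop X → no win
col 4: drop X → WIN!
col 5: drop X → no win
col 6: drop X → no win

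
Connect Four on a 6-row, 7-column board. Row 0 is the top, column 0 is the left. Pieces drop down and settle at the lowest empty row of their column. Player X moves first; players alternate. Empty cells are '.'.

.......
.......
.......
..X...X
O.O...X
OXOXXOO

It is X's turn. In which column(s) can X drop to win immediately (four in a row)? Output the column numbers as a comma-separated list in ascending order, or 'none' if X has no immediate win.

col 0: drop X → no win
col 1: drop X → no win
col 2: drop X → no win
col 3: drop X → no win
col 4: drop X → no win
col 5: drop X → no win
col 6: drop X → no win

Answer: none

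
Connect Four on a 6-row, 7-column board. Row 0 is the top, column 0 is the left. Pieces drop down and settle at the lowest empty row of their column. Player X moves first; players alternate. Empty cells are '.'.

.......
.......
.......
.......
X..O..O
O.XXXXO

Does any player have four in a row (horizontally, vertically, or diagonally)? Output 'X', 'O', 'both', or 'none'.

X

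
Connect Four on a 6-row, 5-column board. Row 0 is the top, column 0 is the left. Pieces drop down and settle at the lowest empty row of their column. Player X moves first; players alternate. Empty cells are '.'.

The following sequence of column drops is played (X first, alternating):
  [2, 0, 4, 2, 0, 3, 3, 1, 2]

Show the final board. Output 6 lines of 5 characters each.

Move 1: X drops in col 2, lands at row 5
Move 2: O drops in col 0, lands at row 5
Move 3: X drops in col 4, lands at row 5
Move 4: O drops in col 2, lands at row 4
Move 5: X drops in col 0, lands at row 4
Move 6: O drops in col 3, lands at row 5
Move 7: X drops in col 3, lands at row 4
Move 8: O drops in col 1, lands at row 5
Move 9: X drops in col 2, lands at row 3

Answer: .....
.....
.....
..X..
X.OX.
OOXOX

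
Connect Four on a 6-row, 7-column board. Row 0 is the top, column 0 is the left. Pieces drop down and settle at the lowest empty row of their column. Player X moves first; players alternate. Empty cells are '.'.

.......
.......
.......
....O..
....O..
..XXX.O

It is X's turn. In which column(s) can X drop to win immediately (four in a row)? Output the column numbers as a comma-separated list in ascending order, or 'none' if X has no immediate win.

col 0: drop X → no win
col 1: drop X → WIN!
col 2: drop X → no win
col 3: drop X → no win
col 4: drop X → no win
col 5: drop X → WIN!
col 6: drop X → no win

Answer: 1,5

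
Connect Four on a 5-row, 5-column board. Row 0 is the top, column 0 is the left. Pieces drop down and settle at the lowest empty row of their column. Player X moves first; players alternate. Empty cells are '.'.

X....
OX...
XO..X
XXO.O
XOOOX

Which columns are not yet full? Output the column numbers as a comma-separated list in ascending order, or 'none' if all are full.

Answer: 1,2,3,4

Derivation:
col 0: top cell = 'X' → FULL
col 1: top cell = '.' → open
col 2: top cell = '.' → open
col 3: top cell = '.' → open
col 4: top cell = '.' → open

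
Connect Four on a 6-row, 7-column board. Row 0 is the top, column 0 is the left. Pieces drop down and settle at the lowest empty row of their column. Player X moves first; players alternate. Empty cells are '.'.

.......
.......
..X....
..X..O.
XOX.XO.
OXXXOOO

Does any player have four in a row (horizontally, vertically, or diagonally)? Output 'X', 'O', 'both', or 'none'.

X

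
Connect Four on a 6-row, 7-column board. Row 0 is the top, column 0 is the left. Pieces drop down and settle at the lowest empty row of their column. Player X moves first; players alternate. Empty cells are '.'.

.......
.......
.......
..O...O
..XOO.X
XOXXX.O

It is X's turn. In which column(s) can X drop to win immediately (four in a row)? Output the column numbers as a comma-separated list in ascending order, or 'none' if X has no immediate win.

col 0: drop X → no win
col 1: drop X → no win
col 2: drop X → no win
col 3: drop X → no win
col 4: drop X → no win
col 5: drop X → WIN!
col 6: drop X → no win

Answer: 5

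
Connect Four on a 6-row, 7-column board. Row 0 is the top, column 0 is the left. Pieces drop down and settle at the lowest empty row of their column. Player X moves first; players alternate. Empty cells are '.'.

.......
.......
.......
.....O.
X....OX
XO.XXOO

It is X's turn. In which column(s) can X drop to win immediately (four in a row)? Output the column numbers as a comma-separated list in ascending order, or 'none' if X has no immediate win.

col 0: drop X → no win
col 1: drop X → no win
col 2: drop X → no win
col 3: drop X → no win
col 4: drop X → no win
col 5: drop X → no win
col 6: drop X → no win

Answer: none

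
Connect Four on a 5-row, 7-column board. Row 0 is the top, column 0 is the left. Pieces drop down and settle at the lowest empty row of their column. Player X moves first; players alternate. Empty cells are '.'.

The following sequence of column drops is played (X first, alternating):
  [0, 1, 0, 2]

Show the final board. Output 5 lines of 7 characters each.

Move 1: X drops in col 0, lands at row 4
Move 2: O drops in col 1, lands at row 4
Move 3: X drops in col 0, lands at row 3
Move 4: O drops in col 2, lands at row 4

Answer: .......
.......
.......
X......
XOO....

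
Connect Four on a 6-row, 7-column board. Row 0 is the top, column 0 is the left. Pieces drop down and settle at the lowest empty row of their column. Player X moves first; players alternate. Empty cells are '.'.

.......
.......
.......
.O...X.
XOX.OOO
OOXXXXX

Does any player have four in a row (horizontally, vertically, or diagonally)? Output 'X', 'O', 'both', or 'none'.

X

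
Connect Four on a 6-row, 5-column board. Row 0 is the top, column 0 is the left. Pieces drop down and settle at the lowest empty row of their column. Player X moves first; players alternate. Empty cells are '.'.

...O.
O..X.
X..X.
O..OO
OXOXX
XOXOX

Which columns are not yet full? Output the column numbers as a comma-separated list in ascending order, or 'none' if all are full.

col 0: top cell = '.' → open
col 1: top cell = '.' → open
col 2: top cell = '.' → open
col 3: top cell = 'O' → FULL
col 4: top cell = '.' → open

Answer: 0,1,2,4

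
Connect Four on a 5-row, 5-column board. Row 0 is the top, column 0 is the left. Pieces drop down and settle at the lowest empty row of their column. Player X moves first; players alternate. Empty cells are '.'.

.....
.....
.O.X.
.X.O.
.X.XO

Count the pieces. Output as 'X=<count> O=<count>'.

X=4 O=3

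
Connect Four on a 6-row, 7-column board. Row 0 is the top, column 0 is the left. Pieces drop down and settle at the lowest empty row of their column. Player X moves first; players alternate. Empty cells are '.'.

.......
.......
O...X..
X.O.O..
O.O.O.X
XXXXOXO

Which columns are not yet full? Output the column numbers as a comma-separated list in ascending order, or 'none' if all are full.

Answer: 0,1,2,3,4,5,6

Derivation:
col 0: top cell = '.' → open
col 1: top cell = '.' → open
col 2: top cell = '.' → open
col 3: top cell = '.' → open
col 4: top cell = '.' → open
col 5: top cell = '.' → open
col 6: top cell = '.' → open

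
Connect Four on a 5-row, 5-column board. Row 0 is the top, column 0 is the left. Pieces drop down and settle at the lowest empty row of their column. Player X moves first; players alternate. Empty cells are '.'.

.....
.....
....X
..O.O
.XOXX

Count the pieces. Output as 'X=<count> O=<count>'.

X=4 O=3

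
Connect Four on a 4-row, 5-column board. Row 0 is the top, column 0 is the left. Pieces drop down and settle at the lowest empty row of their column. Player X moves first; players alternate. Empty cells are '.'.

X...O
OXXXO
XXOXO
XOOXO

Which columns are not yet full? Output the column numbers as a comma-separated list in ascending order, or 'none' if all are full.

col 0: top cell = 'X' → FULL
col 1: top cell = '.' → open
col 2: top cell = '.' → open
col 3: top cell = '.' → open
col 4: top cell = 'O' → FULL

Answer: 1,2,3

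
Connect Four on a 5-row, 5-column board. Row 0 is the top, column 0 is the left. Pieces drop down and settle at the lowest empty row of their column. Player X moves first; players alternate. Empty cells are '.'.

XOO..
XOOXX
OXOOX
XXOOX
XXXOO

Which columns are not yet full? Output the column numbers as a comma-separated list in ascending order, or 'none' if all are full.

Answer: 3,4

Derivation:
col 0: top cell = 'X' → FULL
col 1: top cell = 'O' → FULL
col 2: top cell = 'O' → FULL
col 3: top cell = '.' → open
col 4: top cell = '.' → open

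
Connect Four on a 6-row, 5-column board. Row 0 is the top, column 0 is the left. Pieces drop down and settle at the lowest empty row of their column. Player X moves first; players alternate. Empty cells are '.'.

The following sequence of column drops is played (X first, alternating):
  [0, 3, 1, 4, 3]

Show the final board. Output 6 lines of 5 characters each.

Move 1: X drops in col 0, lands at row 5
Move 2: O drops in col 3, lands at row 5
Move 3: X drops in col 1, lands at row 5
Move 4: O drops in col 4, lands at row 5
Move 5: X drops in col 3, lands at row 4

Answer: .....
.....
.....
.....
...X.
XX.OO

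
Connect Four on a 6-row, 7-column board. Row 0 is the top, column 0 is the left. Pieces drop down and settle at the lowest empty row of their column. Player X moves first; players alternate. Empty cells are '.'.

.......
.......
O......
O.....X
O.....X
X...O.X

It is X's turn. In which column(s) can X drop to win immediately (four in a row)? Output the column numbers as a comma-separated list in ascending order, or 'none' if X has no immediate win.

Answer: 6

Derivation:
col 0: drop X → no win
col 1: drop X → no win
col 2: drop X → no win
col 3: drop X → no win
col 4: drop X → no win
col 5: drop X → no win
col 6: drop X → WIN!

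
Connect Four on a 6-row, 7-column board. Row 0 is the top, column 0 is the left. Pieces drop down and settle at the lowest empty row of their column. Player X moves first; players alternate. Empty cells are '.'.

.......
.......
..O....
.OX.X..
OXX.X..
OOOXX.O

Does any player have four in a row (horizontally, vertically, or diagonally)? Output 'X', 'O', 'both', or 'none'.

none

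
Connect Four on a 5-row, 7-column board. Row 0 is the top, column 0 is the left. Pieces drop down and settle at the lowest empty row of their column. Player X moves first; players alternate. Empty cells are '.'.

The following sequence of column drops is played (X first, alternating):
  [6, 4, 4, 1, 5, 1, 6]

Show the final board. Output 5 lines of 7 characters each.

Move 1: X drops in col 6, lands at row 4
Move 2: O drops in col 4, lands at row 4
Move 3: X drops in col 4, lands at row 3
Move 4: O drops in col 1, lands at row 4
Move 5: X drops in col 5, lands at row 4
Move 6: O drops in col 1, lands at row 3
Move 7: X drops in col 6, lands at row 3

Answer: .......
.......
.......
.O..X.X
.O..OXX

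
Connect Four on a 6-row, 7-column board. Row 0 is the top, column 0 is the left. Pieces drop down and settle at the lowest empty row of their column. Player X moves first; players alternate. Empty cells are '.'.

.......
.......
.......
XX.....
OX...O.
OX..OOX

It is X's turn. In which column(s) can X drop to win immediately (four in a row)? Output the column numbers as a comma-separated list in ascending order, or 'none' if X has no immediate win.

Answer: 1

Derivation:
col 0: drop X → no win
col 1: drop X → WIN!
col 2: drop X → no win
col 3: drop X → no win
col 4: drop X → no win
col 5: drop X → no win
col 6: drop X → no win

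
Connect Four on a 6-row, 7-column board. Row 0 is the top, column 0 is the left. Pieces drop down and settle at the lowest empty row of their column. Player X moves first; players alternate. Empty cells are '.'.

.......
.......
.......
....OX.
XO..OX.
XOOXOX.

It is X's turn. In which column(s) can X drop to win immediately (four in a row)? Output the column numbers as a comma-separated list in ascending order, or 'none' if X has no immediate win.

col 0: drop X → no win
col 1: drop X → no win
col 2: drop X → no win
col 3: drop X → no win
col 4: drop X → no win
col 5: drop X → WIN!
col 6: drop X → no win

Answer: 5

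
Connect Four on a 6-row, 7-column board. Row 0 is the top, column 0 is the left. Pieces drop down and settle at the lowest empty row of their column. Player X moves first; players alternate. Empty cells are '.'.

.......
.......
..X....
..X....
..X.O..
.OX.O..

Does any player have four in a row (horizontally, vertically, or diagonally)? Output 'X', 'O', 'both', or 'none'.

X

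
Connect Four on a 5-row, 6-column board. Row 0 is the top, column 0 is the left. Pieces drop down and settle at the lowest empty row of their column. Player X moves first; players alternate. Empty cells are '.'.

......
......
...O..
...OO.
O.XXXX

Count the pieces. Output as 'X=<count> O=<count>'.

X=4 O=4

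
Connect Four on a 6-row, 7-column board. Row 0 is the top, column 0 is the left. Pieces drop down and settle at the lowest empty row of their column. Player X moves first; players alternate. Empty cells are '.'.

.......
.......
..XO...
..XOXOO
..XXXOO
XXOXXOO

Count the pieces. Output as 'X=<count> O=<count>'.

X=10 O=9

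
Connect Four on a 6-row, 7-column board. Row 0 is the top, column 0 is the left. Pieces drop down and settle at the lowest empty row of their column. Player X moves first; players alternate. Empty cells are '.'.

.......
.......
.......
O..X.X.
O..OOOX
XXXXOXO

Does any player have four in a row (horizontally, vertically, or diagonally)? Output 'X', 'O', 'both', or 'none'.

X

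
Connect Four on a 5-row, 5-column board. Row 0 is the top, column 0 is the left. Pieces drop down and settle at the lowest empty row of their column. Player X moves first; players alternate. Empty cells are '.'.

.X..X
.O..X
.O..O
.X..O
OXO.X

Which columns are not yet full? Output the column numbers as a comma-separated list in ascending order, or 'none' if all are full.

Answer: 0,2,3

Derivation:
col 0: top cell = '.' → open
col 1: top cell = 'X' → FULL
col 2: top cell = '.' → open
col 3: top cell = '.' → open
col 4: top cell = 'X' → FULL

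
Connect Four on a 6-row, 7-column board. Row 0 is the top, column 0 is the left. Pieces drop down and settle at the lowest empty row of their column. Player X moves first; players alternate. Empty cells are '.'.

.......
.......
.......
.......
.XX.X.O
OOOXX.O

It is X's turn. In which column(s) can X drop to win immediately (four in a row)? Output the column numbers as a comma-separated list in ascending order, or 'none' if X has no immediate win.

col 0: drop X → no win
col 1: drop X → no win
col 2: drop X → no win
col 3: drop X → WIN!
col 4: drop X → no win
col 5: drop X → no win
col 6: drop X → no win

Answer: 3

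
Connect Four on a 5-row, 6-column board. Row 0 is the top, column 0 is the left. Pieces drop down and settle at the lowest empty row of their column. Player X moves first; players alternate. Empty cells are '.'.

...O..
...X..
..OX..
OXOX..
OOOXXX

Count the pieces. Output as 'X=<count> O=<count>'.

X=7 O=7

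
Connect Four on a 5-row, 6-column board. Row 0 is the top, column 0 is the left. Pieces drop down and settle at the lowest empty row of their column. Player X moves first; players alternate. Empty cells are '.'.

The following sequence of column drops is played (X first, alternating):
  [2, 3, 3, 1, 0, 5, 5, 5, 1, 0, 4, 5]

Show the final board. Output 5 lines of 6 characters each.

Answer: ......
.....O
.....O
OX.X.X
XOXOXO

Derivation:
Move 1: X drops in col 2, lands at row 4
Move 2: O drops in col 3, lands at row 4
Move 3: X drops in col 3, lands at row 3
Move 4: O drops in col 1, lands at row 4
Move 5: X drops in col 0, lands at row 4
Move 6: O drops in col 5, lands at row 4
Move 7: X drops in col 5, lands at row 3
Move 8: O drops in col 5, lands at row 2
Move 9: X drops in col 1, lands at row 3
Move 10: O drops in col 0, lands at row 3
Move 11: X drops in col 4, lands at row 4
Move 12: O drops in col 5, lands at row 1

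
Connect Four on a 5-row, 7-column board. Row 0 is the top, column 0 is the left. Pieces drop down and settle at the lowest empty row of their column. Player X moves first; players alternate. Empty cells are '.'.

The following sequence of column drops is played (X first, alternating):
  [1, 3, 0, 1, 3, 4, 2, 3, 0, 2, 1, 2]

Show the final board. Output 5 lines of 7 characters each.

Move 1: X drops in col 1, lands at row 4
Move 2: O drops in col 3, lands at row 4
Move 3: X drops in col 0, lands at row 4
Move 4: O drops in col 1, lands at row 3
Move 5: X drops in col 3, lands at row 3
Move 6: O drops in col 4, lands at row 4
Move 7: X drops in col 2, lands at row 4
Move 8: O drops in col 3, lands at row 2
Move 9: X drops in col 0, lands at row 3
Move 10: O drops in col 2, lands at row 3
Move 11: X drops in col 1, lands at row 2
Move 12: O drops in col 2, lands at row 2

Answer: .......
.......
.XOO...
XOOX...
XXXOO..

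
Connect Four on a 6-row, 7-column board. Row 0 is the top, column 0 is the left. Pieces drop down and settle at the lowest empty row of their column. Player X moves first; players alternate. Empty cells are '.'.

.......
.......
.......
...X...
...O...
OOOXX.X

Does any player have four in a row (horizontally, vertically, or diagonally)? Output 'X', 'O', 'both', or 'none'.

none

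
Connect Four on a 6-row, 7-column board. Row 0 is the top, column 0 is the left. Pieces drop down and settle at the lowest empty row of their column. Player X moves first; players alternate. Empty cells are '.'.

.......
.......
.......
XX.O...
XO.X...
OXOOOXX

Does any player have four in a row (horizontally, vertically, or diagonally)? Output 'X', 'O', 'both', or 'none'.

none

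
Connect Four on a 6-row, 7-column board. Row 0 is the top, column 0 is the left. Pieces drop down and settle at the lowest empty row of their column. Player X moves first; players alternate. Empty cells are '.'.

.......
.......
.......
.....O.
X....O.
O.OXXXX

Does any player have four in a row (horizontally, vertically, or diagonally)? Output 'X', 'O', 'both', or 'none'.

X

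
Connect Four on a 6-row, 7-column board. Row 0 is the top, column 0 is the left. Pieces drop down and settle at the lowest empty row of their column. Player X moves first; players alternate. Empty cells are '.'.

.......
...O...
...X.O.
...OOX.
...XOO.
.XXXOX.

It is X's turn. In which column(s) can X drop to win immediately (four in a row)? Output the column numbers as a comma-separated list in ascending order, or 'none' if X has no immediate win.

Answer: 0

Derivation:
col 0: drop X → WIN!
col 1: drop X → no win
col 2: drop X → no win
col 3: drop X → no win
col 4: drop X → no win
col 5: drop X → no win
col 6: drop X → no win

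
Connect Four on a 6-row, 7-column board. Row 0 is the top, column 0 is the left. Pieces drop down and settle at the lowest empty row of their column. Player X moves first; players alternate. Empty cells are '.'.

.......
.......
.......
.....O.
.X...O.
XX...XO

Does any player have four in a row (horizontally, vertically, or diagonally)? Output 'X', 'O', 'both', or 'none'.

none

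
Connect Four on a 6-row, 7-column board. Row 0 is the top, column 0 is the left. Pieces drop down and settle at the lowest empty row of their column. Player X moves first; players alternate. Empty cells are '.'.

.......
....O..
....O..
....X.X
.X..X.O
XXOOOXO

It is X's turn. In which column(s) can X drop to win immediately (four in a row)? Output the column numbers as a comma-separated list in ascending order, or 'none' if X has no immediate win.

Answer: none

Derivation:
col 0: drop X → no win
col 1: drop X → no win
col 2: drop X → no win
col 3: drop X → no win
col 4: drop X → no win
col 5: drop X → no win
col 6: drop X → no win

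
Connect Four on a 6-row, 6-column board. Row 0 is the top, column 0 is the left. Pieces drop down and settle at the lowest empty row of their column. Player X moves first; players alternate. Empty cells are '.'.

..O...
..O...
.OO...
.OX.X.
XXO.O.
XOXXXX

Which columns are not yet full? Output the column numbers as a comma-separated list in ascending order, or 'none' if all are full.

Answer: 0,1,3,4,5

Derivation:
col 0: top cell = '.' → open
col 1: top cell = '.' → open
col 2: top cell = 'O' → FULL
col 3: top cell = '.' → open
col 4: top cell = '.' → open
col 5: top cell = '.' → open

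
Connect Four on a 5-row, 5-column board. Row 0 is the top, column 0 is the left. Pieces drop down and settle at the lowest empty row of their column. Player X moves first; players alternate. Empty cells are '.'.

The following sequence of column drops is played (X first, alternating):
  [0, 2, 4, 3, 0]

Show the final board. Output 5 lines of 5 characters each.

Move 1: X drops in col 0, lands at row 4
Move 2: O drops in col 2, lands at row 4
Move 3: X drops in col 4, lands at row 4
Move 4: O drops in col 3, lands at row 4
Move 5: X drops in col 0, lands at row 3

Answer: .....
.....
.....
X....
X.OOX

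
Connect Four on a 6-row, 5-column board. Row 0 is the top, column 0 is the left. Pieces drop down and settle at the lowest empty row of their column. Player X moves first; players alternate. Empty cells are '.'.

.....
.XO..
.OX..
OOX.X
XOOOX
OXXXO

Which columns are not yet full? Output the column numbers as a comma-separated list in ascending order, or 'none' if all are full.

Answer: 0,1,2,3,4

Derivation:
col 0: top cell = '.' → open
col 1: top cell = '.' → open
col 2: top cell = '.' → open
col 3: top cell = '.' → open
col 4: top cell = '.' → open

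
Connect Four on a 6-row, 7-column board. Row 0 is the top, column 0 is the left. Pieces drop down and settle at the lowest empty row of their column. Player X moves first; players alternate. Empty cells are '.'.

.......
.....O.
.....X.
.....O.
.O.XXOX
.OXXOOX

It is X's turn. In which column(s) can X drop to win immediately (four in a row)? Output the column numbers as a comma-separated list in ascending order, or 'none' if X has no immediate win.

Answer: 4

Derivation:
col 0: drop X → no win
col 1: drop X → no win
col 2: drop X → no win
col 3: drop X → no win
col 4: drop X → WIN!
col 5: drop X → no win
col 6: drop X → no win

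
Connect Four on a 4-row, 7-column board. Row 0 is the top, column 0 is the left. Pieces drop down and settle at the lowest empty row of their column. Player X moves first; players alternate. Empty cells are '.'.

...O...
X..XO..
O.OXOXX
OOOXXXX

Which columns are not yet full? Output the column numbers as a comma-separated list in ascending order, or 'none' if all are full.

Answer: 0,1,2,4,5,6

Derivation:
col 0: top cell = '.' → open
col 1: top cell = '.' → open
col 2: top cell = '.' → open
col 3: top cell = 'O' → FULL
col 4: top cell = '.' → open
col 5: top cell = '.' → open
col 6: top cell = '.' → open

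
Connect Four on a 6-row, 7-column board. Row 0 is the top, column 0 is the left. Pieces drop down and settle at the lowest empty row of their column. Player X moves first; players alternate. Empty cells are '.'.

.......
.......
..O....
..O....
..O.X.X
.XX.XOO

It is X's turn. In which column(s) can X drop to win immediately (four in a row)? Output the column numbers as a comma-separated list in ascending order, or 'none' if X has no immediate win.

col 0: drop X → no win
col 1: drop X → no win
col 2: drop X → no win
col 3: drop X → WIN!
col 4: drop X → no win
col 5: drop X → no win
col 6: drop X → no win

Answer: 3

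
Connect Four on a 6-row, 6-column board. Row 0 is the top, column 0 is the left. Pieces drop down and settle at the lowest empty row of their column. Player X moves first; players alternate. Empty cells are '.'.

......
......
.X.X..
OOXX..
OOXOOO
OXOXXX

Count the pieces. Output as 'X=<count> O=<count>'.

X=9 O=9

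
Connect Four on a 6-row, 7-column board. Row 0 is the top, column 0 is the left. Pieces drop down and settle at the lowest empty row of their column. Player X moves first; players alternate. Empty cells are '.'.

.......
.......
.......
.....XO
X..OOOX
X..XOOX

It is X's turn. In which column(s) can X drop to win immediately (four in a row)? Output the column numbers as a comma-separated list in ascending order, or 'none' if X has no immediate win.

Answer: none

Derivation:
col 0: drop X → no win
col 1: drop X → no win
col 2: drop X → no win
col 3: drop X → no win
col 4: drop X → no win
col 5: drop X → no win
col 6: drop X → no win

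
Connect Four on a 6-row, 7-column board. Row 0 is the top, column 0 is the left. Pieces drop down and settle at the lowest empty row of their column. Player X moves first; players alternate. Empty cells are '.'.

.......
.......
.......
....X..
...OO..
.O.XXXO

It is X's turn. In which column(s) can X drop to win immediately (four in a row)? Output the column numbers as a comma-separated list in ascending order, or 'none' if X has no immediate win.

Answer: 2

Derivation:
col 0: drop X → no win
col 1: drop X → no win
col 2: drop X → WIN!
col 3: drop X → no win
col 4: drop X → no win
col 5: drop X → no win
col 6: drop X → no win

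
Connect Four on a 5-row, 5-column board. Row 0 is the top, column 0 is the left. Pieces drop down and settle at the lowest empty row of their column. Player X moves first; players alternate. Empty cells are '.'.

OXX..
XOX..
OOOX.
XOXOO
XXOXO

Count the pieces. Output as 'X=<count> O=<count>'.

X=10 O=10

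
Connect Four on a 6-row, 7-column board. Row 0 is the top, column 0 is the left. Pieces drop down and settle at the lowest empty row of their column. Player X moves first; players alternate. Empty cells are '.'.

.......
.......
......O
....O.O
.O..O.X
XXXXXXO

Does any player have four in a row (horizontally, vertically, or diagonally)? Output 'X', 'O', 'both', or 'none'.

X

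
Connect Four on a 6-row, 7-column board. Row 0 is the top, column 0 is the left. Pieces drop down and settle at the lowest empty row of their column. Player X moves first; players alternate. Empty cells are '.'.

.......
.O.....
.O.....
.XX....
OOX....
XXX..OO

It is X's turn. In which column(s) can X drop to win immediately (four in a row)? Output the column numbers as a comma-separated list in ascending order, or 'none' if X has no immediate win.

Answer: 2,3

Derivation:
col 0: drop X → no win
col 1: drop X → no win
col 2: drop X → WIN!
col 3: drop X → WIN!
col 4: drop X → no win
col 5: drop X → no win
col 6: drop X → no win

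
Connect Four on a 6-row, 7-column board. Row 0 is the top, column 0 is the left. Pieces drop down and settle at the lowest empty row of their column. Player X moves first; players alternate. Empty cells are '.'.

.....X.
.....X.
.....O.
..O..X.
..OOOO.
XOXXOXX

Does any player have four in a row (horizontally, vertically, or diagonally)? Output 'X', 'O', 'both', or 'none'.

O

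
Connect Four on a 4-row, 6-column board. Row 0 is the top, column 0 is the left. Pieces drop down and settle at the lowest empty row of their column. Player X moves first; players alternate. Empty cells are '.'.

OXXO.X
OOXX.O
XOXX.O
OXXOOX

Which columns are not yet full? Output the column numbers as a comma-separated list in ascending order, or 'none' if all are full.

col 0: top cell = 'O' → FULL
col 1: top cell = 'X' → FULL
col 2: top cell = 'X' → FULL
col 3: top cell = 'O' → FULL
col 4: top cell = '.' → open
col 5: top cell = 'X' → FULL

Answer: 4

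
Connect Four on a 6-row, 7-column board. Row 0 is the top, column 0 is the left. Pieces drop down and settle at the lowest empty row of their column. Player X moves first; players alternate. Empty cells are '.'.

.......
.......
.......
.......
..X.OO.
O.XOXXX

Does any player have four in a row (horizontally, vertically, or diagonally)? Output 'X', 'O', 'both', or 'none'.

none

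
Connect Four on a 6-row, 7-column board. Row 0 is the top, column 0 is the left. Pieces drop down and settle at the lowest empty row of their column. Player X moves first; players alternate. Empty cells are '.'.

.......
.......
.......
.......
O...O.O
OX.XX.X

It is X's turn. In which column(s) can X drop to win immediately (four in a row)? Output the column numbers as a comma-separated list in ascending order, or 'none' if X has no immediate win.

col 0: drop X → no win
col 1: drop X → no win
col 2: drop X → WIN!
col 3: drop X → no win
col 4: drop X → no win
col 5: drop X → WIN!
col 6: drop X → no win

Answer: 2,5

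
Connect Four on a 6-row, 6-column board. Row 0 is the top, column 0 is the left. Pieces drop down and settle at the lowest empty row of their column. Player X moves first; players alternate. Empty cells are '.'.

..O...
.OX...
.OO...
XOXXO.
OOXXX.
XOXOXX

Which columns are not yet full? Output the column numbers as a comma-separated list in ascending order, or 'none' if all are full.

Answer: 0,1,3,4,5

Derivation:
col 0: top cell = '.' → open
col 1: top cell = '.' → open
col 2: top cell = 'O' → FULL
col 3: top cell = '.' → open
col 4: top cell = '.' → open
col 5: top cell = '.' → open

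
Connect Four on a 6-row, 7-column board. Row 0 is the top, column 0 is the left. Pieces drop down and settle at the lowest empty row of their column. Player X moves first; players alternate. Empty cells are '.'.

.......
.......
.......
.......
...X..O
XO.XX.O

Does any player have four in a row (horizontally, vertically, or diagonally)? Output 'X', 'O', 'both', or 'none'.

none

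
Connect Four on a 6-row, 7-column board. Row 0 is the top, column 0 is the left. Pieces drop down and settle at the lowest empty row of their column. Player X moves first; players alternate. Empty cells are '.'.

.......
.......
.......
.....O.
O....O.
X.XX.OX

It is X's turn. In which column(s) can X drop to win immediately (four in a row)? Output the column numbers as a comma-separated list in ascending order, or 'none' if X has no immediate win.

Answer: 1

Derivation:
col 0: drop X → no win
col 1: drop X → WIN!
col 2: drop X → no win
col 3: drop X → no win
col 4: drop X → no win
col 5: drop X → no win
col 6: drop X → no win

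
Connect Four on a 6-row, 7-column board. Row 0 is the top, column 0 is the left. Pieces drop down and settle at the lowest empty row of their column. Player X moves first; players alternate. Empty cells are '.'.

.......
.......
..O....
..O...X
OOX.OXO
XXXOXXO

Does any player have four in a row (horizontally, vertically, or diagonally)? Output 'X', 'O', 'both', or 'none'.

none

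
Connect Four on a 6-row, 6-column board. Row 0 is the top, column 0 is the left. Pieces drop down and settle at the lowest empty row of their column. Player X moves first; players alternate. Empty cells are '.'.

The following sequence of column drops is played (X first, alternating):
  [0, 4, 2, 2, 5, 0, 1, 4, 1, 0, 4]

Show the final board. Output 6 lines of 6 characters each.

Answer: ......
......
......
O...X.
OXO.O.
XXX.OX

Derivation:
Move 1: X drops in col 0, lands at row 5
Move 2: O drops in col 4, lands at row 5
Move 3: X drops in col 2, lands at row 5
Move 4: O drops in col 2, lands at row 4
Move 5: X drops in col 5, lands at row 5
Move 6: O drops in col 0, lands at row 4
Move 7: X drops in col 1, lands at row 5
Move 8: O drops in col 4, lands at row 4
Move 9: X drops in col 1, lands at row 4
Move 10: O drops in col 0, lands at row 3
Move 11: X drops in col 4, lands at row 3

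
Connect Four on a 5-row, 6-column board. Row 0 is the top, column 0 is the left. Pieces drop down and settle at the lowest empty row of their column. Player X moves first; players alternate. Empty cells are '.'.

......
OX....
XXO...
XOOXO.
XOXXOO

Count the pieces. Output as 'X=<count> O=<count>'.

X=8 O=8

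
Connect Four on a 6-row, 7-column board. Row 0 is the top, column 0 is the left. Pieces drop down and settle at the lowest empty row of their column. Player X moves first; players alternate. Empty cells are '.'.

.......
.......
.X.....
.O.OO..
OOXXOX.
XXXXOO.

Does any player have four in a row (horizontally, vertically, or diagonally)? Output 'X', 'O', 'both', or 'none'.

X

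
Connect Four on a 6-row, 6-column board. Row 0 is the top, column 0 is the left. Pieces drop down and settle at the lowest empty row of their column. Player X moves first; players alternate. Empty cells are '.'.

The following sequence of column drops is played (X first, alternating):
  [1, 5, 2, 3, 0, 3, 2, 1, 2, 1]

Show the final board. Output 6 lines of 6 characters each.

Answer: ......
......
......
.OX...
.OXO..
XXXO.O

Derivation:
Move 1: X drops in col 1, lands at row 5
Move 2: O drops in col 5, lands at row 5
Move 3: X drops in col 2, lands at row 5
Move 4: O drops in col 3, lands at row 5
Move 5: X drops in col 0, lands at row 5
Move 6: O drops in col 3, lands at row 4
Move 7: X drops in col 2, lands at row 4
Move 8: O drops in col 1, lands at row 4
Move 9: X drops in col 2, lands at row 3
Move 10: O drops in col 1, lands at row 3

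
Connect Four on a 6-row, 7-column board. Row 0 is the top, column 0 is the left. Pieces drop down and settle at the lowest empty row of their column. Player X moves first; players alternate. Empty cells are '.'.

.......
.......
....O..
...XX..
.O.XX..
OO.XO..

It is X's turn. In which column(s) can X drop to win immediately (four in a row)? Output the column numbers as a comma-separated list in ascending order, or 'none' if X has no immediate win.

Answer: 3

Derivation:
col 0: drop X → no win
col 1: drop X → no win
col 2: drop X → no win
col 3: drop X → WIN!
col 4: drop X → no win
col 5: drop X → no win
col 6: drop X → no win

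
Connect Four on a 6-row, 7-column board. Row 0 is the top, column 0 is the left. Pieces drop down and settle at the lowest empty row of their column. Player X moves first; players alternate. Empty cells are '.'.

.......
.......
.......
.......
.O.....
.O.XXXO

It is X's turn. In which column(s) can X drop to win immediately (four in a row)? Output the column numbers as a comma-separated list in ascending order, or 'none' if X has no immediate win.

Answer: 2

Derivation:
col 0: drop X → no win
col 1: drop X → no win
col 2: drop X → WIN!
col 3: drop X → no win
col 4: drop X → no win
col 5: drop X → no win
col 6: drop X → no win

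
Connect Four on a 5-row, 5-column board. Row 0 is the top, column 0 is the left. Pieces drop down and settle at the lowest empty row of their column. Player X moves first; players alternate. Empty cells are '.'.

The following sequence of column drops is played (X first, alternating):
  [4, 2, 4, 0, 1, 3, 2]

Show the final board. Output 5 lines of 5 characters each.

Move 1: X drops in col 4, lands at row 4
Move 2: O drops in col 2, lands at row 4
Move 3: X drops in col 4, lands at row 3
Move 4: O drops in col 0, lands at row 4
Move 5: X drops in col 1, lands at row 4
Move 6: O drops in col 3, lands at row 4
Move 7: X drops in col 2, lands at row 3

Answer: .....
.....
.....
..X.X
OXOOX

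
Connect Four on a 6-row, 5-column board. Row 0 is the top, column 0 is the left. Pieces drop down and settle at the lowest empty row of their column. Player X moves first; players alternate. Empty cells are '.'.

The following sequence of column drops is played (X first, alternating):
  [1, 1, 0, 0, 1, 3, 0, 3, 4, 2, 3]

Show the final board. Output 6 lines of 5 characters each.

Answer: .....
.....
.....
XX.X.
OO.O.
XXOOX

Derivation:
Move 1: X drops in col 1, lands at row 5
Move 2: O drops in col 1, lands at row 4
Move 3: X drops in col 0, lands at row 5
Move 4: O drops in col 0, lands at row 4
Move 5: X drops in col 1, lands at row 3
Move 6: O drops in col 3, lands at row 5
Move 7: X drops in col 0, lands at row 3
Move 8: O drops in col 3, lands at row 4
Move 9: X drops in col 4, lands at row 5
Move 10: O drops in col 2, lands at row 5
Move 11: X drops in col 3, lands at row 3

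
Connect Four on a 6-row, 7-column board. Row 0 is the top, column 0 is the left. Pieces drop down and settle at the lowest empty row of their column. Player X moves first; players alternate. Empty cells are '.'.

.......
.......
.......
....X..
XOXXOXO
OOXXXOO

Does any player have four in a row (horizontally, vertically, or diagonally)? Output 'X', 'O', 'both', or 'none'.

none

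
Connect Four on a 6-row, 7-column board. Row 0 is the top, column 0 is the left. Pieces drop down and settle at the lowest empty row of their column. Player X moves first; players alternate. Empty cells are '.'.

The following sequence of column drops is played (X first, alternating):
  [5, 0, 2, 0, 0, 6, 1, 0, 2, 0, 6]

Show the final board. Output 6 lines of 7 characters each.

Answer: .......
O......
O......
X......
O.X...X
OXX..XO

Derivation:
Move 1: X drops in col 5, lands at row 5
Move 2: O drops in col 0, lands at row 5
Move 3: X drops in col 2, lands at row 5
Move 4: O drops in col 0, lands at row 4
Move 5: X drops in col 0, lands at row 3
Move 6: O drops in col 6, lands at row 5
Move 7: X drops in col 1, lands at row 5
Move 8: O drops in col 0, lands at row 2
Move 9: X drops in col 2, lands at row 4
Move 10: O drops in col 0, lands at row 1
Move 11: X drops in col 6, lands at row 4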